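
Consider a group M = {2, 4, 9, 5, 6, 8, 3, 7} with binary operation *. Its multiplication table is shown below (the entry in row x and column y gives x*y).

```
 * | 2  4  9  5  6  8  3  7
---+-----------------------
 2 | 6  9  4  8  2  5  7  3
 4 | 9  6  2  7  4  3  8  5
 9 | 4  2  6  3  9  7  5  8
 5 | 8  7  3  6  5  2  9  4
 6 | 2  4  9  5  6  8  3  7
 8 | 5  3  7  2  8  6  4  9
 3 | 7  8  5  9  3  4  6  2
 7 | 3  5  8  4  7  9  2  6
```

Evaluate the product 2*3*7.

6

2*3 = 7
7*7 = 6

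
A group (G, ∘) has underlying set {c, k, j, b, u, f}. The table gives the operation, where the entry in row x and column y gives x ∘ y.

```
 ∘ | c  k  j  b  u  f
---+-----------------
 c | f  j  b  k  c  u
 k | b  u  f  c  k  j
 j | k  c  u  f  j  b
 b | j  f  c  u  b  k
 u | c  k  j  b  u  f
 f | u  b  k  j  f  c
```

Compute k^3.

k^1 = k
k^2 = k ∘ k = u
k^3 = u ∘ k = k
(Structurally, G here is isomorphic to the symmetric group S_3.)

k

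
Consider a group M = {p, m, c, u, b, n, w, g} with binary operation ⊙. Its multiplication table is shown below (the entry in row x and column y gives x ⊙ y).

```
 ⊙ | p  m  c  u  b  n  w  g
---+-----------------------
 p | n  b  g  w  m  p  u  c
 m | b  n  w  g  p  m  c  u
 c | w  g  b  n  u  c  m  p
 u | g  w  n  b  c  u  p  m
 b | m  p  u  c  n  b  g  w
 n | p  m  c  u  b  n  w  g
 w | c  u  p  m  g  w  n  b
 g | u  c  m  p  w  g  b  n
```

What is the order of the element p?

2

The identity element is n (its row matches the header).
p^1 = p
p^2 = p ⊙ p = n
The first power of p equal to the identity is p^2, so ord(p) = 2.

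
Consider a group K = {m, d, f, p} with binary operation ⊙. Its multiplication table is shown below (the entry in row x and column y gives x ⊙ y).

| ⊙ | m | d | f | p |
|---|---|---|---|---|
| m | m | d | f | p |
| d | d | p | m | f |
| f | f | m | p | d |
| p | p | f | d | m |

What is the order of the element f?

The identity element is m (its row matches the header).
f^1 = f
f^2 = f ⊙ f = p
f^3 = p ⊙ f = d
f^4 = d ⊙ f = m
The first power of f equal to the identity is f^4, so ord(f) = 4.

4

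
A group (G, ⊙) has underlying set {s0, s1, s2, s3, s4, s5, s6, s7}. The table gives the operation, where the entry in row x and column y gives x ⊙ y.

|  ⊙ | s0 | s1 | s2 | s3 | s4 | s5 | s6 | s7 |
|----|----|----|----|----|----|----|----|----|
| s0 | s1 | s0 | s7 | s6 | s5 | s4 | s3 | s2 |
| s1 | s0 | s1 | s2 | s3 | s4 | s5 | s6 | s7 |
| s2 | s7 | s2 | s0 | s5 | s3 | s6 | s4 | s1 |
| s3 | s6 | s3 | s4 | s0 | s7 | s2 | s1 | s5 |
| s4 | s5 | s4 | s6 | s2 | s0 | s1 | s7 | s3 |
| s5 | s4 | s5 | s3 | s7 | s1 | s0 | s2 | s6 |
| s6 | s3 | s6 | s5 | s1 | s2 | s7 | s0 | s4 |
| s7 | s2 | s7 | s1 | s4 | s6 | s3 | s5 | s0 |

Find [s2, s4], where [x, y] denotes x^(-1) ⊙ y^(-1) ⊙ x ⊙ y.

s0

Identity is s1; from the table s2^(-1) = s7 and s4^(-1) = s5.
s7 ⊙ s5 = s3
s3 ⊙ s2 = s4
s4 ⊙ s4 = s0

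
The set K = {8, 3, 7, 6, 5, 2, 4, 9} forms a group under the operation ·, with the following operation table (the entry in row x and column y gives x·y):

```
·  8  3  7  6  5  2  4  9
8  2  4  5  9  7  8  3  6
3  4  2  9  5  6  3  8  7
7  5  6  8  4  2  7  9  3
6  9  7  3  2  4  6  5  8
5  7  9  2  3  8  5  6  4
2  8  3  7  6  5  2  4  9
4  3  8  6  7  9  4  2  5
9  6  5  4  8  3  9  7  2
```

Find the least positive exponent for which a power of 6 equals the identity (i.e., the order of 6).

2

The identity element is 2 (its row matches the header).
6^1 = 6
6^2 = 6·6 = 2
The first power of 6 equal to the identity is 6^2, so ord(6) = 2.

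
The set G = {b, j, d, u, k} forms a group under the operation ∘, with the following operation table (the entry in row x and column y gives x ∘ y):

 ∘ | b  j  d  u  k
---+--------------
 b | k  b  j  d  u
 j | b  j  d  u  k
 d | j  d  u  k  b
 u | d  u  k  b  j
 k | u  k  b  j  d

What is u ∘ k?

Read row u, column k: u ∘ k = j.

j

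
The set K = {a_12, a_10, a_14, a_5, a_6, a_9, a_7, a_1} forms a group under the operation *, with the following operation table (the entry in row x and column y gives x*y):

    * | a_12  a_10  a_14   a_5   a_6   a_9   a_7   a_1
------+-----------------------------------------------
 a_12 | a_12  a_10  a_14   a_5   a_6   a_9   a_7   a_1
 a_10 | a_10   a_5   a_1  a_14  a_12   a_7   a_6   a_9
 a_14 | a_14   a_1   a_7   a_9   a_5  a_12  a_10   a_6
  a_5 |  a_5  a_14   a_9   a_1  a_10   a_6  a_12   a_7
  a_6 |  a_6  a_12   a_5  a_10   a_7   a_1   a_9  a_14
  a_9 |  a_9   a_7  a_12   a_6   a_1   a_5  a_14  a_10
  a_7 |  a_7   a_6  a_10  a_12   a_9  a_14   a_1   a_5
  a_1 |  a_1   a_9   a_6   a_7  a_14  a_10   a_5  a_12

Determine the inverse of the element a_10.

First locate the identity: row a_12 matches the header, so a_12 is the identity.
Scan row a_10 for a_12: a_10*a_6 = a_12. Hence a_10^(-1) = a_6.
(Structurally, K here is isomorphic to the cyclic group Z_8.)

a_6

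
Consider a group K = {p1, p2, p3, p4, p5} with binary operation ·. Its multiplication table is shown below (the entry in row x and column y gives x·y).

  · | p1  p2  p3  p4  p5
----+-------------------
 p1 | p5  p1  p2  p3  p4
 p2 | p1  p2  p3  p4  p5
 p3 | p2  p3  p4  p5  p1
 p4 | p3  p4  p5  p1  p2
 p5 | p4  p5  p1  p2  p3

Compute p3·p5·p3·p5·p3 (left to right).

p1

p3·p5 = p1
p1·p3 = p2
p2·p5 = p5
p5·p3 = p1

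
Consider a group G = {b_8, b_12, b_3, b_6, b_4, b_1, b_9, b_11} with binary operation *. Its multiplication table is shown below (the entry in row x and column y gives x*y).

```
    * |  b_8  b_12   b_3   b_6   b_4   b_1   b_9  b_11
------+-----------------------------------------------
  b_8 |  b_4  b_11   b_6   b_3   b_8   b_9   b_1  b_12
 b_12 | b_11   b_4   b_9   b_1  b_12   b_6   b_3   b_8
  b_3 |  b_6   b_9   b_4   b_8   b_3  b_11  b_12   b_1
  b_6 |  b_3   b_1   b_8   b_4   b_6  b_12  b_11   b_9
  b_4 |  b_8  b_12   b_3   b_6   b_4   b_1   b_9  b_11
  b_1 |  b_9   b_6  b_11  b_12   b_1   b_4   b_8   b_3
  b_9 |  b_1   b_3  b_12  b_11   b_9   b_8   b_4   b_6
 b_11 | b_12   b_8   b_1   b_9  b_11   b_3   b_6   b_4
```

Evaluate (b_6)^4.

b_4

b_6^1 = b_6
b_6^2 = b_6*b_6 = b_4
b_6^3 = b_4*b_6 = b_6
b_6^4 = b_6*b_6 = b_4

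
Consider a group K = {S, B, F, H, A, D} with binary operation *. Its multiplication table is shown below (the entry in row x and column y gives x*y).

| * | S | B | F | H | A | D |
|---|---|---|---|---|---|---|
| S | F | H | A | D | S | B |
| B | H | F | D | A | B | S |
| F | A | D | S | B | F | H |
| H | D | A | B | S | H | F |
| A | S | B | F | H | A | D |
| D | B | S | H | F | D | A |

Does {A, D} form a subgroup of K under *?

{A, D} contains the identity A.
Checking products: every product of two elements of {A, D} (read from the table) lies in {A, D}, so the set is closed.
In a finite group, a nonempty closed subset is a subgroup. So {A, D} ≤ K.
(Structurally, K here is isomorphic to the cyclic group Z_6.)

Yes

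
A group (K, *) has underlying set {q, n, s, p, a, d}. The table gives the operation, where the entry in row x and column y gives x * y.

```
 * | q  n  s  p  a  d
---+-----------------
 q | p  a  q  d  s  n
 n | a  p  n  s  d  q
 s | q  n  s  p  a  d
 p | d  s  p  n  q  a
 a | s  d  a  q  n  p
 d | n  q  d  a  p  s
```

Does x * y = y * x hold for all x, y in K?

Yes

Check whether the table is symmetric across its main diagonal.
Every entry (row x, col y) equals the entry (row y, col x), so K is abelian.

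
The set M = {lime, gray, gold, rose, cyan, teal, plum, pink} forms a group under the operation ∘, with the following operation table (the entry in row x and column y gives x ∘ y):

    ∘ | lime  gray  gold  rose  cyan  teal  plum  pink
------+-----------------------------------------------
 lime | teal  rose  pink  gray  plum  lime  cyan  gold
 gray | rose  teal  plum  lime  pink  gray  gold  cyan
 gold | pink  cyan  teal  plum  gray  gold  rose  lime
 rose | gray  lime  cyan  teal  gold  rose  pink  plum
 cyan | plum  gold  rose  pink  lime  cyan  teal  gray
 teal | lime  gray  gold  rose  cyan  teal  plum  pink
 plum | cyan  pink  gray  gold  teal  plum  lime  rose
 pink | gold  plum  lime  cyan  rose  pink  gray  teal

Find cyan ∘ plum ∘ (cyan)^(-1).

The identity is teal. In row cyan, the entry teal sits in column plum, so cyan^(-1) = plum.
cyan ∘ plum = teal
teal ∘ plum = plum

plum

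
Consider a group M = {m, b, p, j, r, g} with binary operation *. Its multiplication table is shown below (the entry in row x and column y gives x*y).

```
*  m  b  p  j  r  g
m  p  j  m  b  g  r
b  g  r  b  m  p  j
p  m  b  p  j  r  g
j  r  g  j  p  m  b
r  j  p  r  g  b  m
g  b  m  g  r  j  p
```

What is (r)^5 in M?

r^1 = r
r^2 = r*r = b
r^3 = b*r = p
r^4 = p*r = r
r^5 = r*r = b

b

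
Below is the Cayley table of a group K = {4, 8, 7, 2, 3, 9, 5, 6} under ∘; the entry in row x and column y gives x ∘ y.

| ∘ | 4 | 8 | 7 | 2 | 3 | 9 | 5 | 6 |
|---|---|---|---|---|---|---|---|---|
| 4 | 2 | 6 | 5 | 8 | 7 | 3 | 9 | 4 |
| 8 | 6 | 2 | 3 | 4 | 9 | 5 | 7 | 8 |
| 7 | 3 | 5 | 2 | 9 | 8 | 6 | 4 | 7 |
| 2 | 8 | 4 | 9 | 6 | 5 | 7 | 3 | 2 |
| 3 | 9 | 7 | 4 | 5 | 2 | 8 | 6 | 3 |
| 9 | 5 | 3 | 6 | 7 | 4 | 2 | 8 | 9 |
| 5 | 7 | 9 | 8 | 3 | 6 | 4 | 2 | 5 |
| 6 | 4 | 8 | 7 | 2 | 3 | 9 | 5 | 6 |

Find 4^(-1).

8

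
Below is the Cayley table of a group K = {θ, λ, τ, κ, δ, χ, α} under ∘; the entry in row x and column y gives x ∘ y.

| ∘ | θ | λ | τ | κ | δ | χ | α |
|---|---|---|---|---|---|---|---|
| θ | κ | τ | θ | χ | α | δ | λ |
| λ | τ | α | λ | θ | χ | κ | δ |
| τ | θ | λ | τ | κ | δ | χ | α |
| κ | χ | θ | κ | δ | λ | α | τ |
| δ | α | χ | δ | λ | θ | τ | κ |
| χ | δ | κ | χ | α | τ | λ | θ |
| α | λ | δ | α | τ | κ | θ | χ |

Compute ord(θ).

7

The identity element is τ (its row matches the header).
θ^1 = θ
θ^2 = θ ∘ θ = κ
θ^3 = κ ∘ θ = χ
θ^4 = χ ∘ θ = δ
θ^5 = δ ∘ θ = α
θ^6 = α ∘ θ = λ
θ^7 = λ ∘ θ = τ
The first power of θ equal to the identity is θ^7, so ord(θ) = 7.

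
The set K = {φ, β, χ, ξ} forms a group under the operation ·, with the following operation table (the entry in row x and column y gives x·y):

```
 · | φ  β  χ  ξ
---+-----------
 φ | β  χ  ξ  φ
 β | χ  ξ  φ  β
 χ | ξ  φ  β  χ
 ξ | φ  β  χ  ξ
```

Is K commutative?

Yes

Check whether the table is symmetric across its main diagonal.
Every entry (row x, col y) equals the entry (row y, col x), so K is abelian.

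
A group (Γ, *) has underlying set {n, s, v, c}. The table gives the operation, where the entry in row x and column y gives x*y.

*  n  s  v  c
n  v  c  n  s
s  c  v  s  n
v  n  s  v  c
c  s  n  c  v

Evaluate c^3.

c^1 = c
c^2 = c*c = v
c^3 = v*c = c
(Structurally, Γ here is isomorphic to the Klein four-group V_4.)

c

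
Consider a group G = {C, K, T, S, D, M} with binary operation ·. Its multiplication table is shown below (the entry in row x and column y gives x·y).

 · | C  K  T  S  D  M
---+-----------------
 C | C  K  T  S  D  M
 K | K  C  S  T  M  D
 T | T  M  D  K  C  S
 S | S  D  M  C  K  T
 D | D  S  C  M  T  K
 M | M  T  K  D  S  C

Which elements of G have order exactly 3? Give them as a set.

{D, T}

Identity is C. Compute the order of each non-identity element by repeated multiplication:
  K: K → C  (order 2)
  T: T → D → C  (order 3)
  S: S → C  (order 2)
  D: D → T → C  (order 3)
  M: M → C  (order 2)
Elements of order 3: {D, T}.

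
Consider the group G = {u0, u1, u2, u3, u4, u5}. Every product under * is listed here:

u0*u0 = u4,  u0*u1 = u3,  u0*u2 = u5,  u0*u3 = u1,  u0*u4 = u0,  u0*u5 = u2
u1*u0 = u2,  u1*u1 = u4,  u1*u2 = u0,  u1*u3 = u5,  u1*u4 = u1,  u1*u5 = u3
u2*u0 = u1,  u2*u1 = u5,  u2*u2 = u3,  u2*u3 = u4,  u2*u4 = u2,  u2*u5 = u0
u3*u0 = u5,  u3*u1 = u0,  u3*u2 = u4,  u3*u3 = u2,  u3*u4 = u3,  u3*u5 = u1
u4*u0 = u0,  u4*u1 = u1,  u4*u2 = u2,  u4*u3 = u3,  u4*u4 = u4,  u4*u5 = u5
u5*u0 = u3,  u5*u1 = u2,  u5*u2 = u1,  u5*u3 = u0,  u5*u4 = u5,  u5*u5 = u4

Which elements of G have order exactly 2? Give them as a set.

Identity is u4. Compute the order of each non-identity element by repeated multiplication:
  u0: u0 → u4  (order 2)
  u1: u1 → u4  (order 2)
  u2: u2 → u3 → u4  (order 3)
  u3: u3 → u2 → u4  (order 3)
  u5: u5 → u4  (order 2)
Elements of order 2: {u0, u1, u5}.

{u0, u1, u5}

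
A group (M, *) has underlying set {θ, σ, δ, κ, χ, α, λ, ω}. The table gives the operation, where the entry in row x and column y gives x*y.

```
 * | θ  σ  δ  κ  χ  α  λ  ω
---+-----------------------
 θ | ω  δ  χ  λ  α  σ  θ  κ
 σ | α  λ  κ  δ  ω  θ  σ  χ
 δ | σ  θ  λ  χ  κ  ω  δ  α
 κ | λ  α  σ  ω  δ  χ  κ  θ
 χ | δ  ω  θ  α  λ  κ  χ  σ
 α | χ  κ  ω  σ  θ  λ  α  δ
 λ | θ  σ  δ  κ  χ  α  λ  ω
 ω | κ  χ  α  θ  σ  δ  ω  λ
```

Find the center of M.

An element z is central iff its row equals its column in the table.
For δ: δ*θ = σ ≠ χ = θ*δ, so δ ∉ Z.
Checking each element this way leaves Z(M) = {λ, ω}.

{λ, ω}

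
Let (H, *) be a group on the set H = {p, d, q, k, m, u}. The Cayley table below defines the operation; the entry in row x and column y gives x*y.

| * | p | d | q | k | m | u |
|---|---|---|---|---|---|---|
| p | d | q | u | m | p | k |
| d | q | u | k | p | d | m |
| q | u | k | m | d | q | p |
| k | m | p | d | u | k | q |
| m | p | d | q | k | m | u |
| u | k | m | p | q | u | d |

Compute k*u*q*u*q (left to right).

k*u = q
q*q = m
m*u = u
u*q = p

p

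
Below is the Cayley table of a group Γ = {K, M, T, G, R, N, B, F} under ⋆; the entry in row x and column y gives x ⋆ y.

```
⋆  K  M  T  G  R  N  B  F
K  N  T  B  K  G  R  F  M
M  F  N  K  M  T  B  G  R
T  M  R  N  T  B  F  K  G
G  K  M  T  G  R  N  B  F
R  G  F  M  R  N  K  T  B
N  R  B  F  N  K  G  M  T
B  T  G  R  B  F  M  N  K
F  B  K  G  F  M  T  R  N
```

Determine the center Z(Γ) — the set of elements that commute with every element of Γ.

{G, N}

An element z is central iff its row equals its column in the table.
For R: R ⋆ M = F ≠ T = M ⋆ R, so R ∉ Z.
Checking each element this way leaves Z(Γ) = {G, N}.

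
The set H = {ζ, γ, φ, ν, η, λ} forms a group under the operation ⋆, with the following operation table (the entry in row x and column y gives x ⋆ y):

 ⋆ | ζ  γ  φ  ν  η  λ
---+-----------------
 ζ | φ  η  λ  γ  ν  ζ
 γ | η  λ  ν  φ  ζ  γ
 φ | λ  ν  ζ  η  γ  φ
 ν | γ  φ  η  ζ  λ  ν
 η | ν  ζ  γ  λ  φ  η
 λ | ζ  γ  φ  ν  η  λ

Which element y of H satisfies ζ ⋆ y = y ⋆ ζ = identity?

First locate the identity: row λ matches the header, so λ is the identity.
Scan row ζ for λ: ζ ⋆ φ = λ. Hence ζ^(-1) = φ.
(Structurally, H here is isomorphic to the cyclic group Z_6.)

φ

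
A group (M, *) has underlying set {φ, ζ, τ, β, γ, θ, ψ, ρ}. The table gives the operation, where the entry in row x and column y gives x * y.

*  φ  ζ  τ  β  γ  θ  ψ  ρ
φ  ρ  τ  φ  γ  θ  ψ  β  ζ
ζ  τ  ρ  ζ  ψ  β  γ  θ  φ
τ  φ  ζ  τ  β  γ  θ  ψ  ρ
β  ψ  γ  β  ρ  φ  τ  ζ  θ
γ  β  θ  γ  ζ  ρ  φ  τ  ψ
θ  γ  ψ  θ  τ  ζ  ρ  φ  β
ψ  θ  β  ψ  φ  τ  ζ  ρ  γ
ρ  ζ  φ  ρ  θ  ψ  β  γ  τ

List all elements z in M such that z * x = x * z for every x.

An element z is central iff its row equals its column in the table.
For φ: φ * β = γ ≠ ψ = β * φ, so φ ∉ Z.
Checking each element this way leaves Z(M) = {ρ, τ}.

{ρ, τ}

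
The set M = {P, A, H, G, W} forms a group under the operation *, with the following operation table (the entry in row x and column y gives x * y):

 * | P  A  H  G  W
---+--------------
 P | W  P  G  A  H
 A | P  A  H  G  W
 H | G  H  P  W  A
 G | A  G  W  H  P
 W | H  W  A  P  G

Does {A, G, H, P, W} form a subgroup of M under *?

{A, G, H, P, W} contains the identity A.
Checking products: every product of two elements of {A, G, H, P, W} (read from the table) lies in {A, G, H, P, W}, so the set is closed.
In a finite group, a nonempty closed subset is a subgroup. So {A, G, H, P, W} ≤ M.
(Structurally, M here is isomorphic to the cyclic group Z_5.)

Yes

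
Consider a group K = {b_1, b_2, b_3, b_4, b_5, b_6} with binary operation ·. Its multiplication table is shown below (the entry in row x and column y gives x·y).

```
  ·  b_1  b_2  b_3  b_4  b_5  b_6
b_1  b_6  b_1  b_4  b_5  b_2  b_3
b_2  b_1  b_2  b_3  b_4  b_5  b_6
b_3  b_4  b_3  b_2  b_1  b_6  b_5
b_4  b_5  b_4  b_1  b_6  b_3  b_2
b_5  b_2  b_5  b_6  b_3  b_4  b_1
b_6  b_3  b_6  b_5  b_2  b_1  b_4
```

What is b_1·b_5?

b_2

Read row b_1, column b_5: b_1·b_5 = b_2.
(Structurally, K here is isomorphic to the cyclic group Z_6.)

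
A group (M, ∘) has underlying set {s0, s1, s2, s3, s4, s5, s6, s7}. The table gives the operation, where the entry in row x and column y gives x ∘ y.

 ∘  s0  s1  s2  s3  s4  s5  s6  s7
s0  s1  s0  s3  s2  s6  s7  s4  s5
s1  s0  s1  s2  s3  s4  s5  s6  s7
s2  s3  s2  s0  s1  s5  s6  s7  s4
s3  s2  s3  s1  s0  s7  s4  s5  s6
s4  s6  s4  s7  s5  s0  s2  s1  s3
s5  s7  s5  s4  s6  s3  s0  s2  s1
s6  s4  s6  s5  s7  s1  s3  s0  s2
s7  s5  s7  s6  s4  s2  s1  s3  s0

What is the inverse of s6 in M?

First locate the identity: row s1 matches the header, so s1 is the identity.
Scan row s6 for s1: s6 ∘ s4 = s1. Hence s6^(-1) = s4.

s4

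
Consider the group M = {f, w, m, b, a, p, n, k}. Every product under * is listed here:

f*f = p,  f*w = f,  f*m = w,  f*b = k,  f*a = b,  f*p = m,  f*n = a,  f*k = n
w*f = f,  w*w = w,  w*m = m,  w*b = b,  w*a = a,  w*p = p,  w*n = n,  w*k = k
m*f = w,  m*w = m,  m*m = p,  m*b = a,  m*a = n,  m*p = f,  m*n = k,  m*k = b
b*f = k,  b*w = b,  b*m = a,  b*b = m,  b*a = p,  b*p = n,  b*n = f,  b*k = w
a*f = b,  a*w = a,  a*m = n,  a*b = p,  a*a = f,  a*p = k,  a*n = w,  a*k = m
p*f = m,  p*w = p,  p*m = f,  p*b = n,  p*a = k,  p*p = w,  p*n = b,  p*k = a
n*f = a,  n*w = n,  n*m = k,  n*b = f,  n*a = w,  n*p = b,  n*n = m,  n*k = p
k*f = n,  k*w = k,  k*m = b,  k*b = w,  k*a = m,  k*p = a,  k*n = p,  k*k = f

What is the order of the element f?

4

The identity element is w (its row matches the header).
f^1 = f
f^2 = f*f = p
f^3 = p*f = m
f^4 = m*f = w
The first power of f equal to the identity is f^4, so ord(f) = 4.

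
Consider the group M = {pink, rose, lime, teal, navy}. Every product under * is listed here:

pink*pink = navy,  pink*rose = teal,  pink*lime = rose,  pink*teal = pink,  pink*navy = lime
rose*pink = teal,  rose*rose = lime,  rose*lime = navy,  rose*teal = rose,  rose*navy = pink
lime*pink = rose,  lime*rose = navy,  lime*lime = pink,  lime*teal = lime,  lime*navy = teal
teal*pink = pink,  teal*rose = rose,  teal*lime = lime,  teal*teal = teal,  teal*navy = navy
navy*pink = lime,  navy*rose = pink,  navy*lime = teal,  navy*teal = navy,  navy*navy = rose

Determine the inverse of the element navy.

lime

First locate the identity: row teal matches the header, so teal is the identity.
Scan row navy for teal: navy * lime = teal. Hence navy^(-1) = lime.
(Structurally, M here is isomorphic to the cyclic group Z_5.)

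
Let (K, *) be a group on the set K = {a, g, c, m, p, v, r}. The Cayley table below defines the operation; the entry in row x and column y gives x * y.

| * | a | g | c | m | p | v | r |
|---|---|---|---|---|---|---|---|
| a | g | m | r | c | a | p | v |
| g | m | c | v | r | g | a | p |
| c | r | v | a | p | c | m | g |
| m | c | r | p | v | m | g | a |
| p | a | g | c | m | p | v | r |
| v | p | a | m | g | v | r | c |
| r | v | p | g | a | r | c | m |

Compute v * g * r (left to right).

v * g = a
a * r = v

v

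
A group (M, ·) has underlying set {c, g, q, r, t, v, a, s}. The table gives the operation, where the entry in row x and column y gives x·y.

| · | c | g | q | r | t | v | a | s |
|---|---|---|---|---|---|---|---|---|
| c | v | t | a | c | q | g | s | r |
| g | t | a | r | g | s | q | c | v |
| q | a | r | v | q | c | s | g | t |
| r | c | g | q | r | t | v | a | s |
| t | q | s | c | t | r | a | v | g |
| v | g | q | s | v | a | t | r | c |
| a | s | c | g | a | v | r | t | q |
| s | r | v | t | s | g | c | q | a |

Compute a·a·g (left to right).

s

a·a = t
t·g = s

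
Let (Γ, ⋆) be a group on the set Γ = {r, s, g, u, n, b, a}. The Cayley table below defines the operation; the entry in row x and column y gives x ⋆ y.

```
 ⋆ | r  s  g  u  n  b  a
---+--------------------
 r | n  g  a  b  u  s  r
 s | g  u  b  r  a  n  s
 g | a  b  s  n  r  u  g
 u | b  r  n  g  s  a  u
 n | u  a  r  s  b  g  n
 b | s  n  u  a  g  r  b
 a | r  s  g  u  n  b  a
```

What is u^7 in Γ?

a

u^1 = u
u^2 = u ⋆ u = g
u^3 = g ⋆ u = n
u^4 = n ⋆ u = s
u^5 = s ⋆ u = r
u^6 = r ⋆ u = b
u^7 = b ⋆ u = a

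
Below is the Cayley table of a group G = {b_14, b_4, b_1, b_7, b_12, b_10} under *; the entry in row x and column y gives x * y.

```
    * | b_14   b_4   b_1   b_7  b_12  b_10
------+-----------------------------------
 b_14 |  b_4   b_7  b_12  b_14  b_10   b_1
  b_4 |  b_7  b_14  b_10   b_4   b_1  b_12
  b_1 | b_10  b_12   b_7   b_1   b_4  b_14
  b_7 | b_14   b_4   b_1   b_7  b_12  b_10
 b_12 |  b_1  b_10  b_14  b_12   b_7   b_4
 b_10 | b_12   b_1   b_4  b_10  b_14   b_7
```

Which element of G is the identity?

The identity e satisfies e * x = x for all x, so its row in the table reproduces the column headers.
Row b_7 reads: b_14, b_4, b_1, b_7, b_12, b_10 — exactly the header order. So b_7 is the identity.

b_7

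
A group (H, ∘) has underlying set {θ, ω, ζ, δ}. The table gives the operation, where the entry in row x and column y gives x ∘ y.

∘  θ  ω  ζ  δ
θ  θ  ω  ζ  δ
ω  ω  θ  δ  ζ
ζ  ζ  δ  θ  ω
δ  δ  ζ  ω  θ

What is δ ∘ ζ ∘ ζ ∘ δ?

δ ∘ ζ = ω
ω ∘ ζ = δ
δ ∘ δ = θ

θ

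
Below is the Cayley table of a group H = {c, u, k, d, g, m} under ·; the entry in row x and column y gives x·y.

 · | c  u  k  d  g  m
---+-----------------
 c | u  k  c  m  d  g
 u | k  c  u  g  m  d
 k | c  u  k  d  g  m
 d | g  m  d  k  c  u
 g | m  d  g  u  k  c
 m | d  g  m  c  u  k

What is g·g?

k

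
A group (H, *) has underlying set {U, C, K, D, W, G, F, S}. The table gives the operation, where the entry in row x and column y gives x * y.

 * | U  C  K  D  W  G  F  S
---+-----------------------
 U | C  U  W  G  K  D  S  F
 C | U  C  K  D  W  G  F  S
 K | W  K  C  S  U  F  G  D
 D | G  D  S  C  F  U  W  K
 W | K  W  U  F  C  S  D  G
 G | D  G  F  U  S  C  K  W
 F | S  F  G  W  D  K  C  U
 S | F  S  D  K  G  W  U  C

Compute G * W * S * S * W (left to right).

G

G * W = S
S * S = C
C * S = S
S * W = G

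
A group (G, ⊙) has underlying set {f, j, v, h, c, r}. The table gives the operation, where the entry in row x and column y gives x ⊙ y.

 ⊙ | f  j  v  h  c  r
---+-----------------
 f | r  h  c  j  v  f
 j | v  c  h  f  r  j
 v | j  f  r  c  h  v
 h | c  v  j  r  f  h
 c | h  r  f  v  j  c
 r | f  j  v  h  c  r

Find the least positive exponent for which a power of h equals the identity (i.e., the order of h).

The identity element is r (its row matches the header).
h^1 = h
h^2 = h ⊙ h = r
The first power of h equal to the identity is h^2, so ord(h) = 2.
(Structurally, G here is isomorphic to the symmetric group S_3.)

2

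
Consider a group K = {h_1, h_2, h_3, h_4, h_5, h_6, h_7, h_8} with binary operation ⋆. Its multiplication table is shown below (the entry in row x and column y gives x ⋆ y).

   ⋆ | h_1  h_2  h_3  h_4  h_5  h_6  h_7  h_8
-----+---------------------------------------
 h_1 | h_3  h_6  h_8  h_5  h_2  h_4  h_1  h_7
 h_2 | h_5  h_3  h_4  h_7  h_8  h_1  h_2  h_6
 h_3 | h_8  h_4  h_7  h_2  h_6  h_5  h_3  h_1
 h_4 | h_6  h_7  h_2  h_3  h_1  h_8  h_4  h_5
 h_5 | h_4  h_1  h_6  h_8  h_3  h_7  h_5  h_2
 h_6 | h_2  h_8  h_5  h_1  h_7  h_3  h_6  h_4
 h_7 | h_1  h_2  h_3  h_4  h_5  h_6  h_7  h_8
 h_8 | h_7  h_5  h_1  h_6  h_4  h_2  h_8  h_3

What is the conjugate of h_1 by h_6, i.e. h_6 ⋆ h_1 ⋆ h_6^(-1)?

h_8

The identity is h_7. In row h_6, the entry h_7 sits in column h_5, so h_6^(-1) = h_5.
h_6 ⋆ h_1 = h_2
h_2 ⋆ h_5 = h_8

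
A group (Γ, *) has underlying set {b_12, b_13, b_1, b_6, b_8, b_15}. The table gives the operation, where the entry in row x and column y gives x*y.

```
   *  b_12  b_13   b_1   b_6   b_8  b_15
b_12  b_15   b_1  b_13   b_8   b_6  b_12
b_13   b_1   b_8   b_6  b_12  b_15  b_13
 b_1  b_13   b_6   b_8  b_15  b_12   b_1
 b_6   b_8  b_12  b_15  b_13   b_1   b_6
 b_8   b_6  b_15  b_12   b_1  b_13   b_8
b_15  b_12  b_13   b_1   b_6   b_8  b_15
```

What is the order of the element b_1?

The identity element is b_15 (its row matches the header).
b_1^1 = b_1
b_1^2 = b_1*b_1 = b_8
b_1^3 = b_8*b_1 = b_12
b_1^4 = b_12*b_1 = b_13
b_1^5 = b_13*b_1 = b_6
b_1^6 = b_6*b_1 = b_15
The first power of b_1 equal to the identity is b_1^6, so ord(b_1) = 6.

6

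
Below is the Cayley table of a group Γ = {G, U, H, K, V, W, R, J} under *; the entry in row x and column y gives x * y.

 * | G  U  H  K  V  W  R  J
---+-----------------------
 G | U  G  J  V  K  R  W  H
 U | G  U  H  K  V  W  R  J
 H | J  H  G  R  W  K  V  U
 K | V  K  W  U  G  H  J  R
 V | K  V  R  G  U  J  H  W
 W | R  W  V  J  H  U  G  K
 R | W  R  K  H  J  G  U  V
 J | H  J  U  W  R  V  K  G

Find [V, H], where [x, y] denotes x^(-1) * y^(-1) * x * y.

Identity is U; from the table V^(-1) = V and H^(-1) = J.
V * J = W
W * V = H
H * H = G
(Structurally, Γ here is isomorphic to the dihedral group D_4.)

G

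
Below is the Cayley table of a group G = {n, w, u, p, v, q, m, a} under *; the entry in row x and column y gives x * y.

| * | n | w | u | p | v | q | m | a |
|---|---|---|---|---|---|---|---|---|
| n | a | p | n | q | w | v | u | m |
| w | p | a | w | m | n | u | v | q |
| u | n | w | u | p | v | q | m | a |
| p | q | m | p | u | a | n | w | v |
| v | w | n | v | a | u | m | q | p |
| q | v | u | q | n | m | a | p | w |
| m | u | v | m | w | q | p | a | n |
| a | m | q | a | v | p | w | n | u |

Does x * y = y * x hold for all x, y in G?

Check whether the table is symmetric across its main diagonal.
Every entry (row x, col y) equals the entry (row y, col x), so G is abelian.
(In fact G ≅ Z_2 x Z_4.)

Yes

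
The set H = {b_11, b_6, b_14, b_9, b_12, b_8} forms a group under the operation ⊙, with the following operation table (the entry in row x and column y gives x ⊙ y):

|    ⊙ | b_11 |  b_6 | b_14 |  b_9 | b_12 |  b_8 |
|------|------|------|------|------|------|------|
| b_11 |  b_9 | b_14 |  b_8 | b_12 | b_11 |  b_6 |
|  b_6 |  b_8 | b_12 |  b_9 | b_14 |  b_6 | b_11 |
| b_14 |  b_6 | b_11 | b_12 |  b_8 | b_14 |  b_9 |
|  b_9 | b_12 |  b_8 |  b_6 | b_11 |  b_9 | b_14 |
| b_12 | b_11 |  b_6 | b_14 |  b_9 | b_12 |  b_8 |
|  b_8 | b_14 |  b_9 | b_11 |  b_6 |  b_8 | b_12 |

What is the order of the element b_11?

3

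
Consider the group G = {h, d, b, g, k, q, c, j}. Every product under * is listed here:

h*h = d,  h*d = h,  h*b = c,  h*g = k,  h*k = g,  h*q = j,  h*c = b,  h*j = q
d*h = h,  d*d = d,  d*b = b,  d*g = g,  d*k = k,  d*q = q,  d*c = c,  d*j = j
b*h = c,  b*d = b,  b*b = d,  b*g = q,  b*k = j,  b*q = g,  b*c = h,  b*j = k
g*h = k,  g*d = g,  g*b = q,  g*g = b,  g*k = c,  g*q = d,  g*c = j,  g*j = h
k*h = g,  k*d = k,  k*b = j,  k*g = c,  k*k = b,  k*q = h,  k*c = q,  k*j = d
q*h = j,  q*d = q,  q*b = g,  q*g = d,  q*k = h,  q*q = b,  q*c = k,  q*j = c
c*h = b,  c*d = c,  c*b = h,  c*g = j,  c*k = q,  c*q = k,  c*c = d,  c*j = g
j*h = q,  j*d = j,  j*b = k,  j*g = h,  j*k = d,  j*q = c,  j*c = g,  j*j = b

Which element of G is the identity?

The identity e satisfies e*x = x for all x, so its row in the table reproduces the column headers.
Row d reads: h, d, b, g, k, q, c, j — exactly the header order. So d is the identity.

d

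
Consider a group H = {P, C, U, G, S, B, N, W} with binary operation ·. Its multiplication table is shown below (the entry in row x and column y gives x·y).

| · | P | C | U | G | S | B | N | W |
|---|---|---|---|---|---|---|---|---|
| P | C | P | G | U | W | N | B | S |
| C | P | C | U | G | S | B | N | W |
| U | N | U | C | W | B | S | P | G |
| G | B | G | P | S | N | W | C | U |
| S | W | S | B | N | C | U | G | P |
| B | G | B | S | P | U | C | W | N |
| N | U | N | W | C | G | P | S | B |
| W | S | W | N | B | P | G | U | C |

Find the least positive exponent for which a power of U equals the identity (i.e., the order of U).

2

The identity element is C (its row matches the header).
U^1 = U
U^2 = U·U = C
The first power of U equal to the identity is U^2, so ord(U) = 2.
(Structurally, H here is isomorphic to the dihedral group D_4.)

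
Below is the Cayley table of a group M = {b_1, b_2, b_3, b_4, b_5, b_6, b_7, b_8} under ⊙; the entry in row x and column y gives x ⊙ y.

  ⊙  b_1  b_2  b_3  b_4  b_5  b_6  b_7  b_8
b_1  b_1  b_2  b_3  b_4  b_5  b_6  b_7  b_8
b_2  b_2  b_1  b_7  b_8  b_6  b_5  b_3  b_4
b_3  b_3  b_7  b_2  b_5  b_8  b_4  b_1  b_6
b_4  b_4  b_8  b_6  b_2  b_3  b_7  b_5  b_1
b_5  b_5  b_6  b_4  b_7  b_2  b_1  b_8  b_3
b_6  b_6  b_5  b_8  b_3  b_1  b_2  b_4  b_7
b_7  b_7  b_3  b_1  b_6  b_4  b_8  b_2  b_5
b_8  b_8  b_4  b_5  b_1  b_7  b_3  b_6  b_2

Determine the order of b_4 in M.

The identity element is b_1 (its row matches the header).
b_4^1 = b_4
b_4^2 = b_4 ⊙ b_4 = b_2
b_4^3 = b_2 ⊙ b_4 = b_8
b_4^4 = b_8 ⊙ b_4 = b_1
The first power of b_4 equal to the identity is b_4^4, so ord(b_4) = 4.

4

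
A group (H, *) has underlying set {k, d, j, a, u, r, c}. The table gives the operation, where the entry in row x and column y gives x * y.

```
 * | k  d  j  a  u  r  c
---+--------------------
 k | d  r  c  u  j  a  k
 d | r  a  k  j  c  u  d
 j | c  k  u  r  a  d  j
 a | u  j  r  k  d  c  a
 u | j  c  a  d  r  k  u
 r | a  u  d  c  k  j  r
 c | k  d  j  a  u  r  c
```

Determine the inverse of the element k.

First locate the identity: row c matches the header, so c is the identity.
Scan row k for c: k * j = c. Hence k^(-1) = j.

j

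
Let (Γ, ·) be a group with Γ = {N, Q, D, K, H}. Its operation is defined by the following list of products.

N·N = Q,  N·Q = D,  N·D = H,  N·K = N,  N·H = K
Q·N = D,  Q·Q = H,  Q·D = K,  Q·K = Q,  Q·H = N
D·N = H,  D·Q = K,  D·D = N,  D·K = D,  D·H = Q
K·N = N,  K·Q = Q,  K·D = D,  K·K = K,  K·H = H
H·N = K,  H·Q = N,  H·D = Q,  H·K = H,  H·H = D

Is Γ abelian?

Yes

Check whether the table is symmetric across its main diagonal.
Every entry (row x, col y) equals the entry (row y, col x), so Γ is abelian.
(In fact Γ ≅ the cyclic group Z_5.)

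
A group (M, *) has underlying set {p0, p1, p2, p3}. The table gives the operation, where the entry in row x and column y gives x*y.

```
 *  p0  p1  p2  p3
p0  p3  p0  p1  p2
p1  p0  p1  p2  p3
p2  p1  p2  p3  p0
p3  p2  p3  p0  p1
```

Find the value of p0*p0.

p3

Read row p0, column p0: p0*p0 = p3.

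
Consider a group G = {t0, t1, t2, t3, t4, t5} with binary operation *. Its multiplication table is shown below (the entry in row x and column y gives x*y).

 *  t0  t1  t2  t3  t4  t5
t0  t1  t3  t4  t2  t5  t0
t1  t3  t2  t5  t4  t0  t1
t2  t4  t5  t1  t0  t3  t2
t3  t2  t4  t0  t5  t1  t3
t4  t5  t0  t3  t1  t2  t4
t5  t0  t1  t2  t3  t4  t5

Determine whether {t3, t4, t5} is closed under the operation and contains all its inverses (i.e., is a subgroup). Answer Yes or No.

No

t3*t4 = t1, which is not in {t3, t4, t5}.
The subset is not closed under *, so it is not a subgroup.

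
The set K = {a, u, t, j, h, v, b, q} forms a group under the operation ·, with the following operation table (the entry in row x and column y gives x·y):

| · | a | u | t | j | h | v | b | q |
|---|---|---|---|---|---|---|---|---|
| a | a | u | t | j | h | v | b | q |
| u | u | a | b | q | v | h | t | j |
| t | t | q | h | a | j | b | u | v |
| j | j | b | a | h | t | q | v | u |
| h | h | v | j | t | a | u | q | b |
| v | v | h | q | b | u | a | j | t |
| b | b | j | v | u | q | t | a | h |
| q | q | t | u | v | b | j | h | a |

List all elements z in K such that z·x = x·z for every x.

An element z is central iff its row equals its column in the table.
For t: t·q = v ≠ u = q·t, so t ∉ Z.
Checking each element this way leaves Z(K) = {a, h}.
(Structurally, K here is isomorphic to the dihedral group D_4.)

{a, h}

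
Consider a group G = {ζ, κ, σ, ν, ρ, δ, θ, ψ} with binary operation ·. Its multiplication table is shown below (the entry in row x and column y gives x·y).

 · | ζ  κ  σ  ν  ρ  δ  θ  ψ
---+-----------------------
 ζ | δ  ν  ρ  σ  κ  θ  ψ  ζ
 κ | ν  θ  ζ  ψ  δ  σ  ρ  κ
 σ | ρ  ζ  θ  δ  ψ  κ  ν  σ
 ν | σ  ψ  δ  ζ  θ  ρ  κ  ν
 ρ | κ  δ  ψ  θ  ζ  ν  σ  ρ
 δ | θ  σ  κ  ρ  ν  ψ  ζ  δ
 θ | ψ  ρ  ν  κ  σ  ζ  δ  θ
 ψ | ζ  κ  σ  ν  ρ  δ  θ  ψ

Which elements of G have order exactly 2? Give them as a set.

{δ}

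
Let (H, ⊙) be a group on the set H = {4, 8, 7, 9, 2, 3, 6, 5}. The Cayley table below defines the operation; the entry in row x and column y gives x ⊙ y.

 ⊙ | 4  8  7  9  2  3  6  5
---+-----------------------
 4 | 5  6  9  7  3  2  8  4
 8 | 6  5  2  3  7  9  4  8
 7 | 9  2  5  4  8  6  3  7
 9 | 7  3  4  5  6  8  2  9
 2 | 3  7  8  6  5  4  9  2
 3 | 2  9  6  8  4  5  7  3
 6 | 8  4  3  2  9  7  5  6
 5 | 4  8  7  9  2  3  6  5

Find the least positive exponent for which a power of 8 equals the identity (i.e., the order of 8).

The identity element is 5 (its row matches the header).
8^1 = 8
8^2 = 8 ⊙ 8 = 5
The first power of 8 equal to the identity is 8^2, so ord(8) = 2.

2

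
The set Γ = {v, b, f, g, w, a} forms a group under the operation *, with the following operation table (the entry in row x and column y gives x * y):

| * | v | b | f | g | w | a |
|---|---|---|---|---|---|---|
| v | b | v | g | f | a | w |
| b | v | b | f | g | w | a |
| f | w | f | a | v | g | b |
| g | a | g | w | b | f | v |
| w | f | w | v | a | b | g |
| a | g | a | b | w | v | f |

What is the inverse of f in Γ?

a

First locate the identity: row b matches the header, so b is the identity.
Scan row f for b: f * a = b. Hence f^(-1) = a.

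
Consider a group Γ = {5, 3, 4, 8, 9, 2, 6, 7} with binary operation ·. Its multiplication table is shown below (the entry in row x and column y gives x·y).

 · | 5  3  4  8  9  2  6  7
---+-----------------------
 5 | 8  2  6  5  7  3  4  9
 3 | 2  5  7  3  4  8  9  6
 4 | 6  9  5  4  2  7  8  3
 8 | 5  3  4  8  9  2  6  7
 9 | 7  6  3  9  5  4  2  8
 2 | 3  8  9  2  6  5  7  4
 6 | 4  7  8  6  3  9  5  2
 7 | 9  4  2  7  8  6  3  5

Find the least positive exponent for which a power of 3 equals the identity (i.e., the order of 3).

The identity element is 8 (its row matches the header).
3^1 = 3
3^2 = 3·3 = 5
3^3 = 5·3 = 2
3^4 = 2·3 = 8
The first power of 3 equal to the identity is 3^4, so ord(3) = 4.

4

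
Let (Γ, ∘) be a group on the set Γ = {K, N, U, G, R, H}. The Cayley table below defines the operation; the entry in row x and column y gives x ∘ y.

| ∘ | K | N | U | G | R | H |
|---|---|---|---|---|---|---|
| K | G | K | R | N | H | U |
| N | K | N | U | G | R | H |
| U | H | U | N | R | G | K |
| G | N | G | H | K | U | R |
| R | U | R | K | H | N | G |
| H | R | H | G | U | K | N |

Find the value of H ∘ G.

Read row H, column G: H ∘ G = U.

U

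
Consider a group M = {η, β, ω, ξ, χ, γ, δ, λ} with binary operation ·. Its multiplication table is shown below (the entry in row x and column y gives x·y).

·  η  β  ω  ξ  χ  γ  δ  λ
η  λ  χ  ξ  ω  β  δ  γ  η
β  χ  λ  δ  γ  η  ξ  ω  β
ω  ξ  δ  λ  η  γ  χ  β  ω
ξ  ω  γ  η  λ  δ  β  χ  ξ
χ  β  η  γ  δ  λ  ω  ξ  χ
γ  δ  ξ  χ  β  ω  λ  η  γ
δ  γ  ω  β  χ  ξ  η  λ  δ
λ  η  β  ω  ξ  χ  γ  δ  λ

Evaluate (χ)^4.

χ^1 = χ
χ^2 = χ·χ = λ
χ^3 = λ·χ = χ
χ^4 = χ·χ = λ

λ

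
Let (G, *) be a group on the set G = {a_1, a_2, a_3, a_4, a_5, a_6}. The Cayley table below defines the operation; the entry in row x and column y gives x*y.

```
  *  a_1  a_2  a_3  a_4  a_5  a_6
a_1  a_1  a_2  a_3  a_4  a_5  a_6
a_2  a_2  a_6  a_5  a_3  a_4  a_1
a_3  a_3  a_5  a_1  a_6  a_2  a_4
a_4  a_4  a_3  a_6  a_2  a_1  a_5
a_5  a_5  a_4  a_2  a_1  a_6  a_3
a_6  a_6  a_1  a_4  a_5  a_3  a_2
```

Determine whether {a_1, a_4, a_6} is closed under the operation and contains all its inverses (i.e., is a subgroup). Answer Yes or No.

a_4*a_4 = a_2, which is not in {a_1, a_4, a_6}.
The subset is not closed under *, so it is not a subgroup.

No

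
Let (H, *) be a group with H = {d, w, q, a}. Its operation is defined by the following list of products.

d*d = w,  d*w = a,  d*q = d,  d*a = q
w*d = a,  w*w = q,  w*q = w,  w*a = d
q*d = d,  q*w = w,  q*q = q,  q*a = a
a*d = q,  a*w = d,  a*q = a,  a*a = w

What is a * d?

Read row a, column d: a * d = q.

q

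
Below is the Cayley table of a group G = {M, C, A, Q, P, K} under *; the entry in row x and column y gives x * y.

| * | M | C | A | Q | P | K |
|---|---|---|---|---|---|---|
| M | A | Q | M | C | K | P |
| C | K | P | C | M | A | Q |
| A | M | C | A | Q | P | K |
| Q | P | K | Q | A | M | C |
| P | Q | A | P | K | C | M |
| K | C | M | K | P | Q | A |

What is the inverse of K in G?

First locate the identity: row A matches the header, so A is the identity.
Scan row K for A: K * K = A. Hence K^(-1) = K.
(Structurally, G here is isomorphic to the symmetric group S_3.)

K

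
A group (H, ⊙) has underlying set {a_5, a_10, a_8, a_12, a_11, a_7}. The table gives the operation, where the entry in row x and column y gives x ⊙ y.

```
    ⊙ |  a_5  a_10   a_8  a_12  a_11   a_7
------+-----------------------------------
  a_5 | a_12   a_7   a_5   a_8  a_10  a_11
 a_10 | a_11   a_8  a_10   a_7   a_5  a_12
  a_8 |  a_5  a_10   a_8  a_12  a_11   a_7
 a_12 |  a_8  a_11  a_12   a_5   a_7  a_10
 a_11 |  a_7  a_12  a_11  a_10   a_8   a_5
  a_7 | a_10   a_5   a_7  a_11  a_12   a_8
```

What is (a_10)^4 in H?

a_8

a_10^1 = a_10
a_10^2 = a_10 ⊙ a_10 = a_8
a_10^3 = a_8 ⊙ a_10 = a_10
a_10^4 = a_10 ⊙ a_10 = a_8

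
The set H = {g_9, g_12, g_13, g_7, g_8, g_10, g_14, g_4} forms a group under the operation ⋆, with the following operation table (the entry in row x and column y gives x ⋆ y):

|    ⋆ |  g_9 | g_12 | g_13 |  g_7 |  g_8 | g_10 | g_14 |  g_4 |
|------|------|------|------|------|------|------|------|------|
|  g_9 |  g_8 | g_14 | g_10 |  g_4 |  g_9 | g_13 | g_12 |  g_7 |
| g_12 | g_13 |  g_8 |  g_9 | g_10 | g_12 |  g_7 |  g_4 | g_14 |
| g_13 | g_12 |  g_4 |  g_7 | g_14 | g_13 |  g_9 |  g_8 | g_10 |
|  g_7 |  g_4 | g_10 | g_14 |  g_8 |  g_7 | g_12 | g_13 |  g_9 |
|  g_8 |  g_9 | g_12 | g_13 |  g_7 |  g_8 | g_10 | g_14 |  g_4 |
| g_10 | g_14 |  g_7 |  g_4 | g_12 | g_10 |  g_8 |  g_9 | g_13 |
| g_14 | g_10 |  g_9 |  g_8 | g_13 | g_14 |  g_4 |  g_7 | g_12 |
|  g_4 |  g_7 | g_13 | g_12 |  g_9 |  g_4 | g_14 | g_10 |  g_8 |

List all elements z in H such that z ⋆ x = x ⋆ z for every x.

{g_7, g_8}

An element z is central iff its row equals its column in the table.
For g_4: g_4 ⋆ g_14 = g_10 ≠ g_12 = g_14 ⋆ g_4, so g_4 ∉ Z.
Checking each element this way leaves Z(H) = {g_7, g_8}.
(Structurally, H here is isomorphic to the dihedral group D_4.)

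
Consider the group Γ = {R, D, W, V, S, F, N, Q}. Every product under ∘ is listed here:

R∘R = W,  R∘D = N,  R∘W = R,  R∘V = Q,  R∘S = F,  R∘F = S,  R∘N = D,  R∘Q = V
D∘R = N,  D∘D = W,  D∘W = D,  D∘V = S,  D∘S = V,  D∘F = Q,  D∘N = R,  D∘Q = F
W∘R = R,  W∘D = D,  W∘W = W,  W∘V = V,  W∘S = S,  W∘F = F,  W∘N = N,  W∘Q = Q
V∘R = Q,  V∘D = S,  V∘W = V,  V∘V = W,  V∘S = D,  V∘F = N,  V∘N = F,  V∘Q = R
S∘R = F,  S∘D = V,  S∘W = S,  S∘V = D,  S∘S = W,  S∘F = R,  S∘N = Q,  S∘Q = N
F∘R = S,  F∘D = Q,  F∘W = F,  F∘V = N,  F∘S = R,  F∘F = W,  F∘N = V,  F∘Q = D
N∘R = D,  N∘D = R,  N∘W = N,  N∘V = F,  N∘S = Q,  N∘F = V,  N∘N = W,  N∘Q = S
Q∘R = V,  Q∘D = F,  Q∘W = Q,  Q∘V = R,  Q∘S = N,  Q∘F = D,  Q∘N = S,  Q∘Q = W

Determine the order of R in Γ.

2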